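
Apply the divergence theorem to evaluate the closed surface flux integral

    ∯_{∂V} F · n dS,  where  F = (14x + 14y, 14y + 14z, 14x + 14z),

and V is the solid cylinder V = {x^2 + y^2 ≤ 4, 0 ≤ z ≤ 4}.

By the divergence theorem,

    ∯_{∂V} F · n dS = ∭_V (∇ · F) dV.

Compute the divergence:
    ∇ · F = ∂F_x/∂x + ∂F_y/∂y + ∂F_z/∂z = 14 + 14 + 14 = 42.

In cylindrical coordinates, x = r cos(θ), y = r sin(θ), z = z, dV = r dr dθ dz, with 0 ≤ r ≤ 2, 0 ≤ θ ≤ 2π, 0 ≤ z ≤ 4.

The integrand, after substitution and multiplying by the volume element, becomes (42) · r, so

    ∭_V (∇·F) dV = ∫_0^{2π} ∫_0^{2} ∫_0^{4} (42) · r dz dr dθ.

Inner (z from 0 to 4): 168r.
Middle (r from 0 to 2): 336.
Outer (θ from 0 to 2π): 672π.

Therefore ∯_{∂V} F · n dS = 672π.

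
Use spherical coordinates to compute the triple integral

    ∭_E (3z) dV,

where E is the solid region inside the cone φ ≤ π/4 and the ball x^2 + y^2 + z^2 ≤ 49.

In spherical coordinates, x = ρ sin(φ) cos(θ), y = ρ sin(φ) sin(θ), z = ρ cos(φ), and dV = ρ^2 sin(φ) dρ dφ dθ.

The integrand becomes 3ρ cos(φ), so

    ∭_E (3z) dV = ∫_{0}^{2π} ∫_{0}^{π/4} ∫_{0}^{7} (3ρ cos(φ)) · ρ^2 sin(φ) dρ dφ dθ.

Inner (ρ): 7203sin(2φ)/8.
Middle (φ): 7203/16.
Outer (θ): 7203π/8.

Therefore the triple integral equals 7203π/8.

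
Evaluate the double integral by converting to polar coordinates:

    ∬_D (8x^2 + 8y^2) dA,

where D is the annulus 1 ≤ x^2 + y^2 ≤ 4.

The region D is 1 ≤ r ≤ 2, 0 ≤ θ ≤ 2π in polar coordinates, where x = r cos(θ), y = r sin(θ), and dA = r dr dθ.

Under the substitution, the integrand becomes 8r^2, so

    ∬_D (8x^2 + 8y^2) dA = ∫_{0}^{2π} ∫_{1}^{2} (8r^2) · r dr dθ.

Inner integral (in r): ∫_{1}^{2} (8r^2) · r dr = 30.

Outer integral (in θ): ∫_{0}^{2π} (30) dθ = 60π.

Therefore ∬_D (8x^2 + 8y^2) dA = 60π.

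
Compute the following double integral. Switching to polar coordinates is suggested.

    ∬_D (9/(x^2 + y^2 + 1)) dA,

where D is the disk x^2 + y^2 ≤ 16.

The region D is 0 ≤ r ≤ 4, 0 ≤ θ ≤ 2π in polar coordinates, where x = r cos(θ), y = r sin(θ), and dA = r dr dθ.

Under the substitution, the integrand becomes 9/(r^2 + 1), so

    ∬_D (9/(x^2 + y^2 + 1)) dA = ∫_{0}^{2π} ∫_{0}^{4} (9/(r^2 + 1)) · r dr dθ.

Inner integral (in r): ∫_{0}^{4} (9/(r^2 + 1)) · r dr = 9log(17)/2.

Outer integral (in θ): ∫_{0}^{2π} (9log(17)/2) dθ = 9π log(17).

Therefore ∬_D (9/(x^2 + y^2 + 1)) dA = 9π log(17).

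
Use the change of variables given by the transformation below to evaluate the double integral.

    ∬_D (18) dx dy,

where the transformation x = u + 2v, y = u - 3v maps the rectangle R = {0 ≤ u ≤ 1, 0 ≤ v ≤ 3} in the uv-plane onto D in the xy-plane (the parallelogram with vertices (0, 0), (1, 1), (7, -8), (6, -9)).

Compute the Jacobian determinant of (x, y) with respect to (u, v):

    ∂(x,y)/∂(u,v) = | 1  2 | = (1)(-3) - (2)(1) = -5.
                   | 1  -3 |

Its absolute value is |J| = 5 (the area scaling factor).

Substituting x = u + 2v, y = u - 3v into the integrand,

    18 → 18,

so the integral becomes

    ∬_R (18) · |J| du dv = ∫_0^1 ∫_0^3 (90) dv du.

Inner (v): 270.
Outer (u): 270.

Therefore ∬_D (18) dx dy = 270.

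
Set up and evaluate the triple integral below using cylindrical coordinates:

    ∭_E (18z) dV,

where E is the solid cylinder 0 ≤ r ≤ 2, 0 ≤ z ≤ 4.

In cylindrical coordinates, x = r cos(θ), y = r sin(θ), z = z, and dV = r dr dθ dz.

The integrand becomes 18z, so

    ∭_E (18z) dV = ∫_{0}^{2π} ∫_{0}^{2} ∫_{0}^{4} (18z) · r dz dr dθ.

Inner (z): 144r.
Middle (r from 0 to 2): 288.
Outer (θ): 576π.

Therefore the triple integral equals 576π.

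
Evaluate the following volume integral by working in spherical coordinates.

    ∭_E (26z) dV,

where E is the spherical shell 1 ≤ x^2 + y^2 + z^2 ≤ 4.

In spherical coordinates, x = ρ sin(φ) cos(θ), y = ρ sin(φ) sin(θ), z = ρ cos(φ), and dV = ρ^2 sin(φ) dρ dφ dθ.

The integrand becomes 26ρ cos(φ), so

    ∭_E (26z) dV = ∫_{0}^{2π} ∫_{0}^{π} ∫_{1}^{2} (26ρ cos(φ)) · ρ^2 sin(φ) dρ dφ dθ.

Inner (ρ): 195sin(2φ)/4.
Middle (φ): 0.
Outer (θ): 0.

Therefore the triple integral equals 0.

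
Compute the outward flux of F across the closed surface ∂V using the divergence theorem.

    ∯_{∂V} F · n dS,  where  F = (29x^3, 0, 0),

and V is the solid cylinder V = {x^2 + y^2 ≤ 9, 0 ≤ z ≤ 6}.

By the divergence theorem,

    ∯_{∂V} F · n dS = ∭_V (∇ · F) dV.

Compute the divergence:
    ∇ · F = ∂F_x/∂x + ∂F_y/∂y + ∂F_z/∂z = 87x^2 + 0 + 0 = 87x^2.

In cylindrical coordinates, x = r cos(θ), y = r sin(θ), z = z, dV = r dr dθ dz, with 0 ≤ r ≤ 3, 0 ≤ θ ≤ 2π, 0 ≤ z ≤ 6.

The integrand, after substitution and multiplying by the volume element, becomes (87r^2cos(θ)^2) · r, so

    ∭_V (∇·F) dV = ∫_0^{2π} ∫_0^{3} ∫_0^{6} (87r^2cos(θ)^2) · r dz dr dθ.

Inner (z from 0 to 6): 522r^3cos(θ)^2.
Middle (r from 0 to 3): 21141cos(θ)^2/2.
Outer (θ from 0 to 2π): 21141π/2.

Therefore ∯_{∂V} F · n dS = 21141π/2.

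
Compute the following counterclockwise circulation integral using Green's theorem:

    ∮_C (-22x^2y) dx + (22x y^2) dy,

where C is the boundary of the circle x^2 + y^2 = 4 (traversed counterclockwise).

Green's theorem converts the closed line integral into a double integral over the enclosed region D:

    ∮_C P dx + Q dy = ∬_D (∂Q/∂x - ∂P/∂y) dA.

Here P = -22x^2y, Q = 22x y^2, so

    ∂Q/∂x = 22y^2,    ∂P/∂y = -22x^2,
    ∂Q/∂x - ∂P/∂y = 22x^2 + 22y^2.

D is the region x^2 + y^2 ≤ 4. Evaluating the double integral:

In polar coordinates (x = r cos θ, y = r sin θ, dA = r dr dθ) the integrand becomes 22r^2, so

    ∬_D (22x^2 + 22y^2) dA = ∫_0^{2π} ∫_0^{2} (22r^2) · r dr dθ.

Inner (r from 0 to 2): 88.
Outer (θ from 0 to 2π): 176π.

Therefore ∮_C P dx + Q dy = 176π.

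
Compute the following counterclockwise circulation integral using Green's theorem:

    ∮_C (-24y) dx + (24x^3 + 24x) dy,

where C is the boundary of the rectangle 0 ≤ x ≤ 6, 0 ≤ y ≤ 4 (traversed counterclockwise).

Green's theorem converts the closed line integral into a double integral over the enclosed region D:

    ∮_C P dx + Q dy = ∬_D (∂Q/∂x - ∂P/∂y) dA.

Here P = -24y, Q = 24x^3 + 24x, so

    ∂Q/∂x = 72x^2 + 24,    ∂P/∂y = -24,
    ∂Q/∂x - ∂P/∂y = 72x^2 + 48.

D is the region 0 ≤ x ≤ 6, 0 ≤ y ≤ 4. Evaluating the double integral:

    ∬_D (72x^2 + 48) dA = ∫_0^{6} ∫_0^{4} (72x^2 + 48) dy dx.

Inner (y from 0 to 4): 288x^2 + 192.
Outer (x from 0 to 6): 21888.

Therefore ∮_C P dx + Q dy = 21888.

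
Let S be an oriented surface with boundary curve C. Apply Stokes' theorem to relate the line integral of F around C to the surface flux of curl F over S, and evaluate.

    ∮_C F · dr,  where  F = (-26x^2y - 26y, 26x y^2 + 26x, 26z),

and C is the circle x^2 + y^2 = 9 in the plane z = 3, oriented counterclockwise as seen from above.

Let S be the flat disk x^2 + y^2 ≤ 9 in the plane z = 3, with upward unit normal n̂ = ẑ. By Stokes' theorem,

    ∮_C F · dr = ∬_S (∇ × F) · n̂ dS = ∬_D (curl F)_z dA,

where D is the disk x^2 + y^2 ≤ 9.

Compute the curl of F = (-26x^2y - 26y, 26x y^2 + 26x, 26z):
    (∇ × F)_x = ∂F_z/∂y - ∂F_y/∂z = 0,
    (∇ × F)_y = ∂F_x/∂z - ∂F_z/∂x = 0,
    (∇ × F)_z = ∂F_y/∂x - ∂F_x/∂y = 26x^2 + 26y^2 + 52.

On z = 3, (curl F)_z = 26x^2 + 26y^2 + 52.

Convert to polar (x = r cos θ, y = r sin θ, dA = r dr dθ); the integrand becomes 26r^2 + 52, so

    ∬_D (curl F)_z dA = ∫_0^{2π} ∫_0^{3} (26r^2 + 52) · r dr dθ.

Inner (r from 0 to 3): 1521/2.
Outer (θ from 0 to 2π): 1521π.

Therefore ∮_C F · dr = 1521π.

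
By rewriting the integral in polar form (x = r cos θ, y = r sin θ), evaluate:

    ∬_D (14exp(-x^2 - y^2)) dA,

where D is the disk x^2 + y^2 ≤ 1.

The region D is 0 ≤ r ≤ 1, 0 ≤ θ ≤ 2π in polar coordinates, where x = r cos(θ), y = r sin(θ), and dA = r dr dθ.

Under the substitution, the integrand becomes 14exp(-r^2), so

    ∬_D (14exp(-x^2 - y^2)) dA = ∫_{0}^{2π} ∫_{0}^{1} (14exp(-r^2)) · r dr dθ.

Inner integral (in r): ∫_{0}^{1} (14exp(-r^2)) · r dr = 7 - 7exp(-1).

Outer integral (in θ): ∫_{0}^{2π} (7 - 7exp(-1)) dθ = -14π exp(-1) + 14π.

Therefore ∬_D (14exp(-x^2 - y^2)) dA = -14π exp(-1) + 14π.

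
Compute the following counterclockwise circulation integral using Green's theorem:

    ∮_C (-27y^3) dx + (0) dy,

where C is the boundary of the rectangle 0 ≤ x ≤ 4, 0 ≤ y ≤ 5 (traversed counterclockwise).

Green's theorem converts the closed line integral into a double integral over the enclosed region D:

    ∮_C P dx + Q dy = ∬_D (∂Q/∂x - ∂P/∂y) dA.

Here P = -27y^3, Q = 0, so

    ∂Q/∂x = 0,    ∂P/∂y = -81y^2,
    ∂Q/∂x - ∂P/∂y = 81y^2.

D is the region 0 ≤ x ≤ 4, 0 ≤ y ≤ 5. Evaluating the double integral:

    ∬_D (81y^2) dA = ∫_0^{4} ∫_0^{5} (81y^2) dy dx.

Inner (y from 0 to 5): 3375.
Outer (x from 0 to 4): 13500.

Therefore ∮_C P dx + Q dy = 13500.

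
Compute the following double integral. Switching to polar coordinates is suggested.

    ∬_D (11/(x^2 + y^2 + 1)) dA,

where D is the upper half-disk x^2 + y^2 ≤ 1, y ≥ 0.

The region D is 0 ≤ r ≤ 1, 0 ≤ θ ≤ π in polar coordinates, where x = r cos(θ), y = r sin(θ), and dA = r dr dθ.

Under the substitution, the integrand becomes 11/(r^2 + 1), so

    ∬_D (11/(x^2 + y^2 + 1)) dA = ∫_{0}^{π} ∫_{0}^{1} (11/(r^2 + 1)) · r dr dθ.

Inner integral (in r): ∫_{0}^{1} (11/(r^2 + 1)) · r dr = 11log(2)/2.

Outer integral (in θ): ∫_{0}^{π} (11log(2)/2) dθ = 11π log(2)/2.

Therefore ∬_D (11/(x^2 + y^2 + 1)) dA = 11π log(2)/2.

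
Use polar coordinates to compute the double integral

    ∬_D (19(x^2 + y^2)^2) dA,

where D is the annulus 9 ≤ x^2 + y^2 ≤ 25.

The region D is 3 ≤ r ≤ 5, 0 ≤ θ ≤ 2π in polar coordinates, where x = r cos(θ), y = r sin(θ), and dA = r dr dθ.

Under the substitution, the integrand becomes 19r^4, so

    ∬_D (19(x^2 + y^2)^2) dA = ∫_{0}^{2π} ∫_{3}^{5} (19r^4) · r dr dθ.

Inner integral (in r): ∫_{3}^{5} (19r^4) · r dr = 141512/3.

Outer integral (in θ): ∫_{0}^{2π} (141512/3) dθ = 283024π/3.

Therefore ∬_D (19(x^2 + y^2)^2) dA = 283024π/3.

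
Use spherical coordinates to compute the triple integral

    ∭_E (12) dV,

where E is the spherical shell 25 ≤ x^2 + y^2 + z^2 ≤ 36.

In spherical coordinates, x = ρ sin(φ) cos(θ), y = ρ sin(φ) sin(θ), z = ρ cos(φ), and dV = ρ^2 sin(φ) dρ dφ dθ.

The integrand becomes 12, so

    ∭_E (12) dV = ∫_{0}^{2π} ∫_{0}^{π} ∫_{5}^{6} (12) · ρ^2 sin(φ) dρ dφ dθ.

Inner (ρ): 364sin(φ).
Middle (φ): 728.
Outer (θ): 1456π.

Therefore the triple integral equals 1456π.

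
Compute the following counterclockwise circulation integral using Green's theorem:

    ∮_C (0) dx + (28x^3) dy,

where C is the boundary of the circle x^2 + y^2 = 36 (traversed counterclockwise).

Green's theorem converts the closed line integral into a double integral over the enclosed region D:

    ∮_C P dx + Q dy = ∬_D (∂Q/∂x - ∂P/∂y) dA.

Here P = 0, Q = 28x^3, so

    ∂Q/∂x = 84x^2,    ∂P/∂y = 0,
    ∂Q/∂x - ∂P/∂y = 84x^2.

D is the region x^2 + y^2 ≤ 36. Evaluating the double integral:

In polar coordinates (x = r cos θ, y = r sin θ, dA = r dr dθ) the integrand becomes 84r^2cos(θ)^2, so

    ∬_D (84x^2) dA = ∫_0^{2π} ∫_0^{6} (84r^2cos(θ)^2) · r dr dθ.

Inner (r from 0 to 6): 27216cos(θ)^2.
Outer (θ from 0 to 2π): 27216π.

Therefore ∮_C P dx + Q dy = 27216π.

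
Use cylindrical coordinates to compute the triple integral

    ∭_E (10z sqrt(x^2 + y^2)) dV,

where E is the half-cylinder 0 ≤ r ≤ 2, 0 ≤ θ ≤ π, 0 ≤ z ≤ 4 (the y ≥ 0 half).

In cylindrical coordinates, x = r cos(θ), y = r sin(θ), z = z, and dV = r dr dθ dz.

The integrand becomes 10r z, so

    ∭_E (10z sqrt(x^2 + y^2)) dV = ∫_{0}^{π} ∫_{0}^{2} ∫_{0}^{4} (10r z) · r dz dr dθ.

Inner (z): 80r^2.
Middle (r from 0 to 2): 640/3.
Outer (θ): 640π/3.

Therefore the triple integral equals 640π/3.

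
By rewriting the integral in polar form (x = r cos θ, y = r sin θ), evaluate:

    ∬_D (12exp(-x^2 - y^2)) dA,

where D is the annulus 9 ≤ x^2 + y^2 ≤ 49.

The region D is 3 ≤ r ≤ 7, 0 ≤ θ ≤ 2π in polar coordinates, where x = r cos(θ), y = r sin(θ), and dA = r dr dθ.

Under the substitution, the integrand becomes 12exp(-r^2), so

    ∬_D (12exp(-x^2 - y^2)) dA = ∫_{0}^{2π} ∫_{3}^{7} (12exp(-r^2)) · r dr dθ.

Inner integral (in r): ∫_{3}^{7} (12exp(-r^2)) · r dr = -(6 - 6exp(40))exp(-49).

Outer integral (in θ): ∫_{0}^{2π} (-(6 - 6exp(40))exp(-49)) dθ = -12π (1 - exp(40))exp(-49).

Therefore ∬_D (12exp(-x^2 - y^2)) dA = -12π (1 - exp(40))exp(-49).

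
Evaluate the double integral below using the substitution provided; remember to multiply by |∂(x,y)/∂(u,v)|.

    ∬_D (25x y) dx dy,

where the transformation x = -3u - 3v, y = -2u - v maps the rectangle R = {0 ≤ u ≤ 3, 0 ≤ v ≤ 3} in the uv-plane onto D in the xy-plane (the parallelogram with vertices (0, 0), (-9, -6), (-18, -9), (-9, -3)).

Compute the Jacobian determinant of (x, y) with respect to (u, v):

    ∂(x,y)/∂(u,v) = | -3  -3 | = (-3)(-1) - (-3)(-2) = -3.
                   | -2  -1 |

Its absolute value is |J| = 3 (the area scaling factor).

Substituting x = -3u - 3v, y = -2u - v into the integrand,

    25x y → 150u^2 + 225u v + 75v^2,

so the integral becomes

    ∬_R (150u^2 + 225u v + 75v^2) · |J| du dv = ∫_0^3 ∫_0^3 (450u^2 + 675u v + 225v^2) dv du.

Inner (v): 1350u^2 + 6075u/2 + 2025.
Outer (u): 127575/4.

Therefore ∬_D (25x y) dx dy = 127575/4.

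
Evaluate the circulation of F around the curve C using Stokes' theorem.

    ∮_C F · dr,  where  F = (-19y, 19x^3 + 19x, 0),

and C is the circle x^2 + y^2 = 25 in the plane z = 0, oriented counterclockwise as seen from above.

Let S be the flat disk x^2 + y^2 ≤ 25 in the plane z = 0, with upward unit normal n̂ = ẑ. By Stokes' theorem,

    ∮_C F · dr = ∬_S (∇ × F) · n̂ dS = ∬_D (curl F)_z dA,

where D is the disk x^2 + y^2 ≤ 25.

Compute the curl of F = (-19y, 19x^3 + 19x, 0):
    (∇ × F)_x = ∂F_z/∂y - ∂F_y/∂z = 0,
    (∇ × F)_y = ∂F_x/∂z - ∂F_z/∂x = 0,
    (∇ × F)_z = ∂F_y/∂x - ∂F_x/∂y = 57x^2 + 38.

On z = 0, (curl F)_z = 57x^2 + 38.

Convert to polar (x = r cos θ, y = r sin θ, dA = r dr dθ); the integrand becomes 57r^2cos(θ)^2 + 38, so

    ∬_D (curl F)_z dA = ∫_0^{2π} ∫_0^{5} (57r^2cos(θ)^2 + 38) · r dr dθ.

Inner (r from 0 to 5): 35625cos(θ)^2/4 + 475.
Outer (θ from 0 to 2π): 39425π/4.

Therefore ∮_C F · dr = 39425π/4.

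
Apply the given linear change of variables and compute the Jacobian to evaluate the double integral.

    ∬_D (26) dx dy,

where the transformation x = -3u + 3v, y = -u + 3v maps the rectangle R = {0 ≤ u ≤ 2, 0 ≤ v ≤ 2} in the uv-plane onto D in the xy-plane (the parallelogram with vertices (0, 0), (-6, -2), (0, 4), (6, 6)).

Compute the Jacobian determinant of (x, y) with respect to (u, v):

    ∂(x,y)/∂(u,v) = | -3  3 | = (-3)(3) - (3)(-1) = -6.
                   | -1  3 |

Its absolute value is |J| = 6 (the area scaling factor).

Substituting x = -3u + 3v, y = -u + 3v into the integrand,

    26 → 26,

so the integral becomes

    ∬_R (26) · |J| du dv = ∫_0^2 ∫_0^2 (156) dv du.

Inner (v): 312.
Outer (u): 624.

Therefore ∬_D (26) dx dy = 624.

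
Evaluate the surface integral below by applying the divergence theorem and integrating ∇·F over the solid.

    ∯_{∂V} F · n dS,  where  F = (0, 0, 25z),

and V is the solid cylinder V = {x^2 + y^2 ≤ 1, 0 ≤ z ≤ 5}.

By the divergence theorem,

    ∯_{∂V} F · n dS = ∭_V (∇ · F) dV.

Compute the divergence:
    ∇ · F = ∂F_x/∂x + ∂F_y/∂y + ∂F_z/∂z = 0 + 0 + 25 = 25.

In cylindrical coordinates, x = r cos(θ), y = r sin(θ), z = z, dV = r dr dθ dz, with 0 ≤ r ≤ 1, 0 ≤ θ ≤ 2π, 0 ≤ z ≤ 5.

The integrand, after substitution and multiplying by the volume element, becomes (25) · r, so

    ∭_V (∇·F) dV = ∫_0^{2π} ∫_0^{1} ∫_0^{5} (25) · r dz dr dθ.

Inner (z from 0 to 5): 125r.
Middle (r from 0 to 1): 125/2.
Outer (θ from 0 to 2π): 125π.

Therefore ∯_{∂V} F · n dS = 125π.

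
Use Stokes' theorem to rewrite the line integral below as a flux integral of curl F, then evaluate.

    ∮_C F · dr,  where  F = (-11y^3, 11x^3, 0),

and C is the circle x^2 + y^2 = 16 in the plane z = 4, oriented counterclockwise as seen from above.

Let S be the flat disk x^2 + y^2 ≤ 16 in the plane z = 4, with upward unit normal n̂ = ẑ. By Stokes' theorem,

    ∮_C F · dr = ∬_S (∇ × F) · n̂ dS = ∬_D (curl F)_z dA,

where D is the disk x^2 + y^2 ≤ 16.

Compute the curl of F = (-11y^3, 11x^3, 0):
    (∇ × F)_x = ∂F_z/∂y - ∂F_y/∂z = 0,
    (∇ × F)_y = ∂F_x/∂z - ∂F_z/∂x = 0,
    (∇ × F)_z = ∂F_y/∂x - ∂F_x/∂y = 33x^2 + 33y^2.

On z = 4, (curl F)_z = 33x^2 + 33y^2.

Convert to polar (x = r cos θ, y = r sin θ, dA = r dr dθ); the integrand becomes 33r^2, so

    ∬_D (curl F)_z dA = ∫_0^{2π} ∫_0^{4} (33r^2) · r dr dθ.

Inner (r from 0 to 4): 2112.
Outer (θ from 0 to 2π): 4224π.

Therefore ∮_C F · dr = 4224π.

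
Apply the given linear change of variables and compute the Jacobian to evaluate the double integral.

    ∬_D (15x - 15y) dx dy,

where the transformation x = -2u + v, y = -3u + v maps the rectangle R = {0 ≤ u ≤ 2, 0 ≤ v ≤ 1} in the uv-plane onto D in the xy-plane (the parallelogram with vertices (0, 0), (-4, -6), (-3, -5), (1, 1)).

Compute the Jacobian determinant of (x, y) with respect to (u, v):

    ∂(x,y)/∂(u,v) = | -2  1 | = (-2)(1) - (1)(-3) = 1.
                   | -3  1 |

Its absolute value is |J| = 1 (the area scaling factor).

Substituting x = -2u + v, y = -3u + v into the integrand,

    15x - 15y → 15u,

so the integral becomes

    ∬_R (15u) · |J| du dv = ∫_0^2 ∫_0^1 (15u) dv du.

Inner (v): 15u.
Outer (u): 30.

Therefore ∬_D (15x - 15y) dx dy = 30.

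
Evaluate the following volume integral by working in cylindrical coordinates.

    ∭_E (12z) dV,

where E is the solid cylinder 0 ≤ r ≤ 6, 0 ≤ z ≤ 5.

In cylindrical coordinates, x = r cos(θ), y = r sin(θ), z = z, and dV = r dr dθ dz.

The integrand becomes 12z, so

    ∭_E (12z) dV = ∫_{0}^{2π} ∫_{0}^{6} ∫_{0}^{5} (12z) · r dz dr dθ.

Inner (z): 150r.
Middle (r from 0 to 6): 2700.
Outer (θ): 5400π.

Therefore the triple integral equals 5400π.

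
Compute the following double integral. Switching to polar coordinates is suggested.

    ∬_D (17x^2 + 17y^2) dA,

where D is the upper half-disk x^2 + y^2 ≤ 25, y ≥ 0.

The region D is 0 ≤ r ≤ 5, 0 ≤ θ ≤ π in polar coordinates, where x = r cos(θ), y = r sin(θ), and dA = r dr dθ.

Under the substitution, the integrand becomes 17r^2, so

    ∬_D (17x^2 + 17y^2) dA = ∫_{0}^{π} ∫_{0}^{5} (17r^2) · r dr dθ.

Inner integral (in r): ∫_{0}^{5} (17r^2) · r dr = 10625/4.

Outer integral (in θ): ∫_{0}^{π} (10625/4) dθ = 10625π/4.

Therefore ∬_D (17x^2 + 17y^2) dA = 10625π/4.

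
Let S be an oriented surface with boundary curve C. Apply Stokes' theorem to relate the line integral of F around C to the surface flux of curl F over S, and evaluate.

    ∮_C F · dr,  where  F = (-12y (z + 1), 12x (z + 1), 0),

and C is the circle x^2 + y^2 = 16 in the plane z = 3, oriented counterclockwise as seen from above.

Let S be the flat disk x^2 + y^2 ≤ 16 in the plane z = 3, with upward unit normal n̂ = ẑ. By Stokes' theorem,

    ∮_C F · dr = ∬_S (∇ × F) · n̂ dS = ∬_D (curl F)_z dA,

where D is the disk x^2 + y^2 ≤ 16.

Compute the curl of F = (-12y (z + 1), 12x (z + 1), 0):
    (∇ × F)_x = ∂F_z/∂y - ∂F_y/∂z = -12x,
    (∇ × F)_y = ∂F_x/∂z - ∂F_z/∂x = -12y,
    (∇ × F)_z = ∂F_y/∂x - ∂F_x/∂y = 24z + 24.

On z = 3, (curl F)_z = 96.

Convert to polar (x = r cos θ, y = r sin θ, dA = r dr dθ); the integrand becomes 96, so

    ∬_D (curl F)_z dA = ∫_0^{2π} ∫_0^{4} (96) · r dr dθ.

Inner (r from 0 to 4): 768.
Outer (θ from 0 to 2π): 1536π.

Therefore ∮_C F · dr = 1536π.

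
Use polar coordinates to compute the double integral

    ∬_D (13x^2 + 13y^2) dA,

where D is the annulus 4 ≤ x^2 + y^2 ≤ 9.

The region D is 2 ≤ r ≤ 3, 0 ≤ θ ≤ 2π in polar coordinates, where x = r cos(θ), y = r sin(θ), and dA = r dr dθ.

Under the substitution, the integrand becomes 13r^2, so

    ∬_D (13x^2 + 13y^2) dA = ∫_{0}^{2π} ∫_{2}^{3} (13r^2) · r dr dθ.

Inner integral (in r): ∫_{2}^{3} (13r^2) · r dr = 845/4.

Outer integral (in θ): ∫_{0}^{2π} (845/4) dθ = 845π/2.

Therefore ∬_D (13x^2 + 13y^2) dA = 845π/2.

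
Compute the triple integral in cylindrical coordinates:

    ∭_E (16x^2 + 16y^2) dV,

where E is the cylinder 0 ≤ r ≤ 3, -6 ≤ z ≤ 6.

In cylindrical coordinates, x = r cos(θ), y = r sin(θ), z = z, and dV = r dr dθ dz.

The integrand becomes 16r^2, so

    ∭_E (16x^2 + 16y^2) dV = ∫_{0}^{2π} ∫_{0}^{3} ∫_{-6}^{6} (16r^2) · r dz dr dθ.

Inner (z): 192r^3.
Middle (r from 0 to 3): 3888.
Outer (θ): 7776π.

Therefore the triple integral equals 7776π.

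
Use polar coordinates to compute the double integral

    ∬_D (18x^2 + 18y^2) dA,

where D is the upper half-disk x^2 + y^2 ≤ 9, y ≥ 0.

The region D is 0 ≤ r ≤ 3, 0 ≤ θ ≤ π in polar coordinates, where x = r cos(θ), y = r sin(θ), and dA = r dr dθ.

Under the substitution, the integrand becomes 18r^2, so

    ∬_D (18x^2 + 18y^2) dA = ∫_{0}^{π} ∫_{0}^{3} (18r^2) · r dr dθ.

Inner integral (in r): ∫_{0}^{3} (18r^2) · r dr = 729/2.

Outer integral (in θ): ∫_{0}^{π} (729/2) dθ = 729π/2.

Therefore ∬_D (18x^2 + 18y^2) dA = 729π/2.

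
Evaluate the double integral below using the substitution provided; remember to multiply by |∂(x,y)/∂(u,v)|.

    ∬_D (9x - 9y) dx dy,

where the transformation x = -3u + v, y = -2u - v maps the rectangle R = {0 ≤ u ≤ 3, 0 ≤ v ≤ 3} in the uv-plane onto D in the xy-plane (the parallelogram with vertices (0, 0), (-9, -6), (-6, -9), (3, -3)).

Compute the Jacobian determinant of (x, y) with respect to (u, v):

    ∂(x,y)/∂(u,v) = | -3  1 | = (-3)(-1) - (1)(-2) = 5.
                   | -2  -1 |

Its absolute value is |J| = 5 (the area scaling factor).

Substituting x = -3u + v, y = -2u - v into the integrand,

    9x - 9y → -9u + 18v,

so the integral becomes

    ∬_R (-9u + 18v) · |J| du dv = ∫_0^3 ∫_0^3 (-45u + 90v) dv du.

Inner (v): 405 - 135u.
Outer (u): 1215/2.

Therefore ∬_D (9x - 9y) dx dy = 1215/2.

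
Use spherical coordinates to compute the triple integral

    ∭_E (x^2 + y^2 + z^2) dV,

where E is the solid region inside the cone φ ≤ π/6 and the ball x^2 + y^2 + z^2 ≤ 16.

In spherical coordinates, x = ρ sin(φ) cos(θ), y = ρ sin(φ) sin(θ), z = ρ cos(φ), and dV = ρ^2 sin(φ) dρ dφ dθ.

The integrand becomes ρ^2, so

    ∭_E (x^2 + y^2 + z^2) dV = ∫_{0}^{2π} ∫_{0}^{π/6} ∫_{0}^{4} (ρ^2) · ρ^2 sin(φ) dρ dφ dθ.

Inner (ρ): 1024sin(φ)/5.
Middle (φ): 1024/5 - 512sqrt(3)/5.
Outer (θ): 1024π (2 - sqrt(3))/5.

Therefore the triple integral equals 1024π (2 - sqrt(3))/5.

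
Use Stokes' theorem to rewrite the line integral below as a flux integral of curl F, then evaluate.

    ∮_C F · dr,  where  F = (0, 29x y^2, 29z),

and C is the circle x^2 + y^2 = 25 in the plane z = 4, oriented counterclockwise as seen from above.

Let S be the flat disk x^2 + y^2 ≤ 25 in the plane z = 4, with upward unit normal n̂ = ẑ. By Stokes' theorem,

    ∮_C F · dr = ∬_S (∇ × F) · n̂ dS = ∬_D (curl F)_z dA,

where D is the disk x^2 + y^2 ≤ 25.

Compute the curl of F = (0, 29x y^2, 29z):
    (∇ × F)_x = ∂F_z/∂y - ∂F_y/∂z = 0,
    (∇ × F)_y = ∂F_x/∂z - ∂F_z/∂x = 0,
    (∇ × F)_z = ∂F_y/∂x - ∂F_x/∂y = 29y^2.

On z = 4, (curl F)_z = 29y^2.

Convert to polar (x = r cos θ, y = r sin θ, dA = r dr dθ); the integrand becomes 29r^2sin(θ)^2, so

    ∬_D (curl F)_z dA = ∫_0^{2π} ∫_0^{5} (29r^2sin(θ)^2) · r dr dθ.

Inner (r from 0 to 5): 18125sin(θ)^2/4.
Outer (θ from 0 to 2π): 18125π/4.

Therefore ∮_C F · dr = 18125π/4.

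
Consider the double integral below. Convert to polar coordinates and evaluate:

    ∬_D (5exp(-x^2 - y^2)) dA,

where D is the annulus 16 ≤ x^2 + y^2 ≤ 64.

The region D is 4 ≤ r ≤ 8, 0 ≤ θ ≤ 2π in polar coordinates, where x = r cos(θ), y = r sin(θ), and dA = r dr dθ.

Under the substitution, the integrand becomes 5exp(-r^2), so

    ∬_D (5exp(-x^2 - y^2)) dA = ∫_{0}^{2π} ∫_{4}^{8} (5exp(-r^2)) · r dr dθ.

Inner integral (in r): ∫_{4}^{8} (5exp(-r^2)) · r dr = -(5 - 5exp(48))exp(-64)/2.

Outer integral (in θ): ∫_{0}^{2π} (-(5 - 5exp(48))exp(-64)/2) dθ = -5π (1 - exp(48))exp(-64).

Therefore ∬_D (5exp(-x^2 - y^2)) dA = -5π (1 - exp(48))exp(-64).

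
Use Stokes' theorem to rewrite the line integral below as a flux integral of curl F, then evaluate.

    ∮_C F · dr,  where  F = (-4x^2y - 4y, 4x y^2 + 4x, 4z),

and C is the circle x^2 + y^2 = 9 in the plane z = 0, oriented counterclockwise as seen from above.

Let S be the flat disk x^2 + y^2 ≤ 9 in the plane z = 0, with upward unit normal n̂ = ẑ. By Stokes' theorem,

    ∮_C F · dr = ∬_S (∇ × F) · n̂ dS = ∬_D (curl F)_z dA,

where D is the disk x^2 + y^2 ≤ 9.

Compute the curl of F = (-4x^2y - 4y, 4x y^2 + 4x, 4z):
    (∇ × F)_x = ∂F_z/∂y - ∂F_y/∂z = 0,
    (∇ × F)_y = ∂F_x/∂z - ∂F_z/∂x = 0,
    (∇ × F)_z = ∂F_y/∂x - ∂F_x/∂y = 4x^2 + 4y^2 + 8.

On z = 0, (curl F)_z = 4x^2 + 4y^2 + 8.

Convert to polar (x = r cos θ, y = r sin θ, dA = r dr dθ); the integrand becomes 4r^2 + 8, so

    ∬_D (curl F)_z dA = ∫_0^{2π} ∫_0^{3} (4r^2 + 8) · r dr dθ.

Inner (r from 0 to 3): 117.
Outer (θ from 0 to 2π): 234π.

Therefore ∮_C F · dr = 234π.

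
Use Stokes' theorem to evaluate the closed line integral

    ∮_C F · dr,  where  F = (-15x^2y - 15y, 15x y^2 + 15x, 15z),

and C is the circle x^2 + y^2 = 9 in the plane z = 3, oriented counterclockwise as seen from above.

Let S be the flat disk x^2 + y^2 ≤ 9 in the plane z = 3, with upward unit normal n̂ = ẑ. By Stokes' theorem,

    ∮_C F · dr = ∬_S (∇ × F) · n̂ dS = ∬_D (curl F)_z dA,

where D is the disk x^2 + y^2 ≤ 9.

Compute the curl of F = (-15x^2y - 15y, 15x y^2 + 15x, 15z):
    (∇ × F)_x = ∂F_z/∂y - ∂F_y/∂z = 0,
    (∇ × F)_y = ∂F_x/∂z - ∂F_z/∂x = 0,
    (∇ × F)_z = ∂F_y/∂x - ∂F_x/∂y = 15x^2 + 15y^2 + 30.

On z = 3, (curl F)_z = 15x^2 + 15y^2 + 30.

Convert to polar (x = r cos θ, y = r sin θ, dA = r dr dθ); the integrand becomes 15r^2 + 30, so

    ∬_D (curl F)_z dA = ∫_0^{2π} ∫_0^{3} (15r^2 + 30) · r dr dθ.

Inner (r from 0 to 3): 1755/4.
Outer (θ from 0 to 2π): 1755π/2.

Therefore ∮_C F · dr = 1755π/2.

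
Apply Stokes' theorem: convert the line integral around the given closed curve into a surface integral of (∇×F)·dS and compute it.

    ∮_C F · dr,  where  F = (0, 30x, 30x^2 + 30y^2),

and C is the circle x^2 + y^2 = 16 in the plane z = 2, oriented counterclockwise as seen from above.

Let S be the flat disk x^2 + y^2 ≤ 16 in the plane z = 2, with upward unit normal n̂ = ẑ. By Stokes' theorem,

    ∮_C F · dr = ∬_S (∇ × F) · n̂ dS = ∬_D (curl F)_z dA,

where D is the disk x^2 + y^2 ≤ 16.

Compute the curl of F = (0, 30x, 30x^2 + 30y^2):
    (∇ × F)_x = ∂F_z/∂y - ∂F_y/∂z = 60y,
    (∇ × F)_y = ∂F_x/∂z - ∂F_z/∂x = -60x,
    (∇ × F)_z = ∂F_y/∂x - ∂F_x/∂y = 30.

On z = 2, (curl F)_z = 30.

Convert to polar (x = r cos θ, y = r sin θ, dA = r dr dθ); the integrand becomes 30, so

    ∬_D (curl F)_z dA = ∫_0^{2π} ∫_0^{4} (30) · r dr dθ.

Inner (r from 0 to 4): 240.
Outer (θ from 0 to 2π): 480π.

Therefore ∮_C F · dr = 480π.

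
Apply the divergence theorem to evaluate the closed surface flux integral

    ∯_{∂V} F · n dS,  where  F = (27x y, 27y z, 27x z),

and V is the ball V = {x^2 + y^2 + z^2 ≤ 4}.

By the divergence theorem,

    ∯_{∂V} F · n dS = ∭_V (∇ · F) dV.

Compute the divergence:
    ∇ · F = ∂F_x/∂x + ∂F_y/∂y + ∂F_z/∂z = 27y + 27z + 27x = 27x + 27y + 27z.

In spherical coordinates, x = ρ sin(φ) cos(θ), y = ρ sin(φ) sin(θ), z = ρ cos(φ), dV = ρ^2 sin(φ) dρ dφ dθ, with 0 ≤ ρ ≤ 2, 0 ≤ φ ≤ π, 0 ≤ θ ≤ 2π.

The integrand, after substitution and multiplying by the volume element, becomes (27ρ (sqrt(2)sin(φ)sin(θ + π/4) + cos(φ))) · ρ^2 sin(φ), so

    ∭_V (∇·F) dV = ∫_0^{2π} ∫_0^{π} ∫_0^{2} (27ρ (sqrt(2)sin(φ)sin(θ + π/4) + cos(φ))) · ρ^2 sin(φ) dρ dφ dθ.

Inner (ρ from 0 to 2): 108(sqrt(2)sin(φ)sin(θ + π/4) + cos(φ))sin(φ).
Middle (φ from 0 to π): 54sqrt(2)π sin(θ + π/4).
Outer (θ from 0 to 2π): 0.

Therefore ∯_{∂V} F · n dS = 0.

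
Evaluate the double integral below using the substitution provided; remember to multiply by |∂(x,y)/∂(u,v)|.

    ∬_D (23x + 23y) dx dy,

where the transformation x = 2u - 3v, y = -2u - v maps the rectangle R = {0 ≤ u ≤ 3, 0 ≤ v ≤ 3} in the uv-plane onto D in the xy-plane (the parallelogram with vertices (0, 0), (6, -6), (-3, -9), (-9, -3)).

Compute the Jacobian determinant of (x, y) with respect to (u, v):

    ∂(x,y)/∂(u,v) = | 2  -3 | = (2)(-1) - (-3)(-2) = -8.
                   | -2  -1 |

Its absolute value is |J| = 8 (the area scaling factor).

Substituting x = 2u - 3v, y = -2u - v into the integrand,

    23x + 23y → -92v,

so the integral becomes

    ∬_R (-92v) · |J| du dv = ∫_0^3 ∫_0^3 (-736v) dv du.

Inner (v): -3312.
Outer (u): -9936.

Therefore ∬_D (23x + 23y) dx dy = -9936.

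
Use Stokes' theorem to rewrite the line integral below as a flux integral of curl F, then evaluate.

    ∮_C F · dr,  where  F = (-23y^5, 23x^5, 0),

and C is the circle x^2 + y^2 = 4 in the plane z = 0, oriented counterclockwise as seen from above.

Let S be the flat disk x^2 + y^2 ≤ 4 in the plane z = 0, with upward unit normal n̂ = ẑ. By Stokes' theorem,

    ∮_C F · dr = ∬_S (∇ × F) · n̂ dS = ∬_D (curl F)_z dA,

where D is the disk x^2 + y^2 ≤ 4.

Compute the curl of F = (-23y^5, 23x^5, 0):
    (∇ × F)_x = ∂F_z/∂y - ∂F_y/∂z = 0,
    (∇ × F)_y = ∂F_x/∂z - ∂F_z/∂x = 0,
    (∇ × F)_z = ∂F_y/∂x - ∂F_x/∂y = 115x^4 + 115y^4.

On z = 0, (curl F)_z = 115x^4 + 115y^4.

Convert to polar (x = r cos θ, y = r sin θ, dA = r dr dθ); the integrand becomes 115r^4(sin(θ)^4 + cos(θ)^4), so

    ∬_D (curl F)_z dA = ∫_0^{2π} ∫_0^{2} (115r^4(sin(θ)^4 + cos(θ)^4)) · r dr dθ.

Inner (r from 0 to 2): 3680sin(θ)^4/3 + 3680cos(θ)^4/3.
Outer (θ from 0 to 2π): 1840π.

Therefore ∮_C F · dr = 1840π.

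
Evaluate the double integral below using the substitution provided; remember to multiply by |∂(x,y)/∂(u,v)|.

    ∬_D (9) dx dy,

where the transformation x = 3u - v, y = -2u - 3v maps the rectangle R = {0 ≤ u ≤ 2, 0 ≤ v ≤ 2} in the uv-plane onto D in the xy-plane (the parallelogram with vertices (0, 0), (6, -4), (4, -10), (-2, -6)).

Compute the Jacobian determinant of (x, y) with respect to (u, v):

    ∂(x,y)/∂(u,v) = | 3  -1 | = (3)(-3) - (-1)(-2) = -11.
                   | -2  -3 |

Its absolute value is |J| = 11 (the area scaling factor).

Substituting x = 3u - v, y = -2u - 3v into the integrand,

    9 → 9,

so the integral becomes

    ∬_R (9) · |J| du dv = ∫_0^2 ∫_0^2 (99) dv du.

Inner (v): 198.
Outer (u): 396.

Therefore ∬_D (9) dx dy = 396.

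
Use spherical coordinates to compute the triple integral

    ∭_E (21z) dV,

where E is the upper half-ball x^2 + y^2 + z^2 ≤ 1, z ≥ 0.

In spherical coordinates, x = ρ sin(φ) cos(θ), y = ρ sin(φ) sin(θ), z = ρ cos(φ), and dV = ρ^2 sin(φ) dρ dφ dθ.

The integrand becomes 21ρ cos(φ), so

    ∭_E (21z) dV = ∫_{0}^{2π} ∫_{0}^{π/2} ∫_{0}^{1} (21ρ cos(φ)) · ρ^2 sin(φ) dρ dφ dθ.

Inner (ρ): 21sin(2φ)/8.
Middle (φ): 21/8.
Outer (θ): 21π/4.

Therefore the triple integral equals 21π/4.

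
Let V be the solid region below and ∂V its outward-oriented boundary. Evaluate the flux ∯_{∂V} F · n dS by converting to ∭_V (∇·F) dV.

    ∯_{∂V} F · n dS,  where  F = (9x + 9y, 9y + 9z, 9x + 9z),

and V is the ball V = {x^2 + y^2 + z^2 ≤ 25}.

By the divergence theorem,

    ∯_{∂V} F · n dS = ∭_V (∇ · F) dV.

Compute the divergence:
    ∇ · F = ∂F_x/∂x + ∂F_y/∂y + ∂F_z/∂z = 9 + 9 + 9 = 27.

In spherical coordinates, x = ρ sin(φ) cos(θ), y = ρ sin(φ) sin(θ), z = ρ cos(φ), dV = ρ^2 sin(φ) dρ dφ dθ, with 0 ≤ ρ ≤ 5, 0 ≤ φ ≤ π, 0 ≤ θ ≤ 2π.

The integrand, after substitution and multiplying by the volume element, becomes (27) · ρ^2 sin(φ), so

    ∭_V (∇·F) dV = ∫_0^{2π} ∫_0^{π} ∫_0^{5} (27) · ρ^2 sin(φ) dρ dφ dθ.

Inner (ρ from 0 to 5): 1125sin(φ).
Middle (φ from 0 to π): 2250.
Outer (θ from 0 to 2π): 4500π.

Therefore ∯_{∂V} F · n dS = 4500π.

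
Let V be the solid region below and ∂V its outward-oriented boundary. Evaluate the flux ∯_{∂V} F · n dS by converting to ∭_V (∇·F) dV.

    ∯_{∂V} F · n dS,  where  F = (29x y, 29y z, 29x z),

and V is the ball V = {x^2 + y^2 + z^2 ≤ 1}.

By the divergence theorem,

    ∯_{∂V} F · n dS = ∭_V (∇ · F) dV.

Compute the divergence:
    ∇ · F = ∂F_x/∂x + ∂F_y/∂y + ∂F_z/∂z = 29y + 29z + 29x = 29x + 29y + 29z.

In spherical coordinates, x = ρ sin(φ) cos(θ), y = ρ sin(φ) sin(θ), z = ρ cos(φ), dV = ρ^2 sin(φ) dρ dφ dθ, with 0 ≤ ρ ≤ 1, 0 ≤ φ ≤ π, 0 ≤ θ ≤ 2π.

The integrand, after substitution and multiplying by the volume element, becomes (29ρ (sqrt(2)sin(φ)sin(θ + π/4) + cos(φ))) · ρ^2 sin(φ), so

    ∭_V (∇·F) dV = ∫_0^{2π} ∫_0^{π} ∫_0^{1} (29ρ (sqrt(2)sin(φ)sin(θ + π/4) + cos(φ))) · ρ^2 sin(φ) dρ dφ dθ.

Inner (ρ from 0 to 1): 29(sqrt(2)sin(φ)sin(θ + π/4) + cos(φ))sin(φ)/4.
Middle (φ from 0 to π): 29sqrt(2)π sin(θ + π/4)/8.
Outer (θ from 0 to 2π): 0.

Therefore ∯_{∂V} F · n dS = 0.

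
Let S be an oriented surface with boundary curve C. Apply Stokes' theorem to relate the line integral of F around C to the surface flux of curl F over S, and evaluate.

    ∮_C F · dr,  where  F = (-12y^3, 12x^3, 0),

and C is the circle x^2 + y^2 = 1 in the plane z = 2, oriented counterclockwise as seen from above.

Let S be the flat disk x^2 + y^2 ≤ 1 in the plane z = 2, with upward unit normal n̂ = ẑ. By Stokes' theorem,

    ∮_C F · dr = ∬_S (∇ × F) · n̂ dS = ∬_D (curl F)_z dA,

where D is the disk x^2 + y^2 ≤ 1.

Compute the curl of F = (-12y^3, 12x^3, 0):
    (∇ × F)_x = ∂F_z/∂y - ∂F_y/∂z = 0,
    (∇ × F)_y = ∂F_x/∂z - ∂F_z/∂x = 0,
    (∇ × F)_z = ∂F_y/∂x - ∂F_x/∂y = 36x^2 + 36y^2.

On z = 2, (curl F)_z = 36x^2 + 36y^2.

Convert to polar (x = r cos θ, y = r sin θ, dA = r dr dθ); the integrand becomes 36r^2, so

    ∬_D (curl F)_z dA = ∫_0^{2π} ∫_0^{1} (36r^2) · r dr dθ.

Inner (r from 0 to 1): 9.
Outer (θ from 0 to 2π): 18π.

Therefore ∮_C F · dr = 18π.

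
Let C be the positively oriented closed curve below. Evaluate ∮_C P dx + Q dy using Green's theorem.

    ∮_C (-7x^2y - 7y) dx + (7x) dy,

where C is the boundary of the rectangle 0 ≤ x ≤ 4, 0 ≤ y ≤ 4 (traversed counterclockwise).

Green's theorem converts the closed line integral into a double integral over the enclosed region D:

    ∮_C P dx + Q dy = ∬_D (∂Q/∂x - ∂P/∂y) dA.

Here P = -7x^2y - 7y, Q = 7x, so

    ∂Q/∂x = 7,    ∂P/∂y = -7x^2 - 7,
    ∂Q/∂x - ∂P/∂y = 7x^2 + 14.

D is the region 0 ≤ x ≤ 4, 0 ≤ y ≤ 4. Evaluating the double integral:

    ∬_D (7x^2 + 14) dA = ∫_0^{4} ∫_0^{4} (7x^2 + 14) dy dx.

Inner (y from 0 to 4): 28x^2 + 56.
Outer (x from 0 to 4): 2464/3.

Therefore ∮_C P dx + Q dy = 2464/3.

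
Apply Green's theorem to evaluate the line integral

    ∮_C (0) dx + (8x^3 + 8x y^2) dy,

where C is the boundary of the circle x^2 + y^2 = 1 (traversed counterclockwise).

Green's theorem converts the closed line integral into a double integral over the enclosed region D:

    ∮_C P dx + Q dy = ∬_D (∂Q/∂x - ∂P/∂y) dA.

Here P = 0, Q = 8x^3 + 8x y^2, so

    ∂Q/∂x = 24x^2 + 8y^2,    ∂P/∂y = 0,
    ∂Q/∂x - ∂P/∂y = 24x^2 + 8y^2.

D is the region x^2 + y^2 ≤ 1. Evaluating the double integral:

In polar coordinates (x = r cos θ, y = r sin θ, dA = r dr dθ) the integrand becomes 8r^2(cos(2θ) + 2), so

    ∬_D (24x^2 + 8y^2) dA = ∫_0^{2π} ∫_0^{1} (8r^2(cos(2θ) + 2)) · r dr dθ.

Inner (r from 0 to 1): 2cos(2θ) + 4.
Outer (θ from 0 to 2π): 8π.

Therefore ∮_C P dx + Q dy = 8π.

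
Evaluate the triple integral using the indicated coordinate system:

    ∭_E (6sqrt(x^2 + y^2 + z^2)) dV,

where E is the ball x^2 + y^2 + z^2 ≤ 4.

In spherical coordinates, x = ρ sin(φ) cos(θ), y = ρ sin(φ) sin(θ), z = ρ cos(φ), and dV = ρ^2 sin(φ) dρ dφ dθ.

The integrand becomes 6ρ, so

    ∭_E (6sqrt(x^2 + y^2 + z^2)) dV = ∫_{0}^{2π} ∫_{0}^{π} ∫_{0}^{2} (6ρ) · ρ^2 sin(φ) dρ dφ dθ.

Inner (ρ): 24sin(φ).
Middle (φ): 48.
Outer (θ): 96π.

Therefore the triple integral equals 96π.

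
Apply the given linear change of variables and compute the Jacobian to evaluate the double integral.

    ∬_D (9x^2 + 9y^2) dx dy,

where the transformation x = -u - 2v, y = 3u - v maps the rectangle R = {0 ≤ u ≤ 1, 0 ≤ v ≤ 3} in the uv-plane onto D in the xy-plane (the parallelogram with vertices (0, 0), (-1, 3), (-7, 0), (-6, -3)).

Compute the Jacobian determinant of (x, y) with respect to (u, v):

    ∂(x,y)/∂(u,v) = | -1  -2 | = (-1)(-1) - (-2)(3) = 7.
                   | 3  -1 |

Its absolute value is |J| = 7 (the area scaling factor).

Substituting x = -u - 2v, y = 3u - v into the integrand,

    9x^2 + 9y^2 → 90u^2 - 18u v + 45v^2,

so the integral becomes

    ∬_R (90u^2 - 18u v + 45v^2) · |J| du dv = ∫_0^1 ∫_0^3 (630u^2 - 126u v + 315v^2) dv du.

Inner (v): 1890u^2 - 567u + 2835.
Outer (u): 6363/2.

Therefore ∬_D (9x^2 + 9y^2) dx dy = 6363/2.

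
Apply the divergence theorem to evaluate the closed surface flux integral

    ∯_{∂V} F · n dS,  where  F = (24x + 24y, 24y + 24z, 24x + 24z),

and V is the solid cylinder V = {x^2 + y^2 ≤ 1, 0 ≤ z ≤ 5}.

By the divergence theorem,

    ∯_{∂V} F · n dS = ∭_V (∇ · F) dV.

Compute the divergence:
    ∇ · F = ∂F_x/∂x + ∂F_y/∂y + ∂F_z/∂z = 24 + 24 + 24 = 72.

In cylindrical coordinates, x = r cos(θ), y = r sin(θ), z = z, dV = r dr dθ dz, with 0 ≤ r ≤ 1, 0 ≤ θ ≤ 2π, 0 ≤ z ≤ 5.

The integrand, after substitution and multiplying by the volume element, becomes (72) · r, so

    ∭_V (∇·F) dV = ∫_0^{2π} ∫_0^{1} ∫_0^{5} (72) · r dz dr dθ.

Inner (z from 0 to 5): 360r.
Middle (r from 0 to 1): 180.
Outer (θ from 0 to 2π): 360π.

Therefore ∯_{∂V} F · n dS = 360π.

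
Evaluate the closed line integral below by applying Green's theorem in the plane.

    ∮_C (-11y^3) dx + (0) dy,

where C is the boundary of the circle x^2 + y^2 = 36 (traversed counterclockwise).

Green's theorem converts the closed line integral into a double integral over the enclosed region D:

    ∮_C P dx + Q dy = ∬_D (∂Q/∂x - ∂P/∂y) dA.

Here P = -11y^3, Q = 0, so

    ∂Q/∂x = 0,    ∂P/∂y = -33y^2,
    ∂Q/∂x - ∂P/∂y = 33y^2.

D is the region x^2 + y^2 ≤ 36. Evaluating the double integral:

In polar coordinates (x = r cos θ, y = r sin θ, dA = r dr dθ) the integrand becomes 33r^2sin(θ)^2, so

    ∬_D (33y^2) dA = ∫_0^{2π} ∫_0^{6} (33r^2sin(θ)^2) · r dr dθ.

Inner (r from 0 to 6): 10692sin(θ)^2.
Outer (θ from 0 to 2π): 10692π.

Therefore ∮_C P dx + Q dy = 10692π.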